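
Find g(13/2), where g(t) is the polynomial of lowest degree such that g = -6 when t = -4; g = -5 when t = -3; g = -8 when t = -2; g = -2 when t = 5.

Using Newton's divided-difference form:
g[-4,-3] = (-5 - (-6)) / (-3 - (-4)) = 1
g[-3,-2] = (-8 - (-5)) / (-2 - (-3)) = -3
g[-2,5] = (-2 - (-8)) / (5 - (-2)) = 6/7
g[-4,-3,-2] = (-3 - 1) / (-2 - (-4)) = -2
g[-3,-2,5] = (6/7 - (-3)) / (5 - (-3)) = 27/56
g[-4,-3,-2,5] = (27/56 - (-2)) / (5 - (-4)) = 139/504
g(13/2) = -6 + 1·(21/2) + (-2)·(21/2)·(19/2) + (139/504)·(21/2)·(19/2)·(17/2) = 7457/192

7457/192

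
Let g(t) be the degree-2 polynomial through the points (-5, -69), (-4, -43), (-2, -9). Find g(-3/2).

Using Newton's divided-difference form:
g[-5,-4] = (-43 - (-69)) / (-4 - (-5)) = 26
g[-4,-2] = (-9 - (-43)) / (-2 - (-4)) = 17
g[-5,-4,-2] = (17 - 26) / (-2 - (-5)) = -3
g(-3/2) = -69 + 26·(7/2) + (-3)·(7/2)·(5/2) = -17/4

-17/4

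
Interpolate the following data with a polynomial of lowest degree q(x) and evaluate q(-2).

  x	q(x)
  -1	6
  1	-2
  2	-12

4

L_0(-2) = (-3)·(-4)/[(-2)·(-3)] = 2
L_1(-2) = (-1)·(-4)/[(2)·(-1)] = -2
L_2(-2) = (-1)·(-3)/[(3)·(1)] = 1
Sum: 6·(2) + (-2)·(-2) + (-12)·(1) = 4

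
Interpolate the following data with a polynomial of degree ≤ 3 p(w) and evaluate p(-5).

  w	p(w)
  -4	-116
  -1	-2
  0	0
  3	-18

-210

Evaluate each Lagrange basis at w = -5:
L_0(-5) = (-4)·(-5)·(-8)/[(-3)·(-4)·(-7)] = 40/21
L_1(-5) = (-1)·(-5)·(-8)/[(3)·(-1)·(-4)] = -10/3
L_2(-5) = (-1)·(-4)·(-8)/[(4)·(1)·(-3)] = 8/3
L_3(-5) = (-1)·(-4)·(-5)/[(7)·(4)·(3)] = -5/21
Sum: (-116)·(40/21) + (-2)·(-10/3) + 0 + (-18)·(-5/21) = -210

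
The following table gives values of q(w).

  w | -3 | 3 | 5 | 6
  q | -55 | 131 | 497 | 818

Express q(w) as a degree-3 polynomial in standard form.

Newton's divided differences:
q[-3,3] = (131 - (-55)) / (3 - (-3)) = 31
q[3,5] = (497 - 131) / (5 - 3) = 183
q[5,6] = (818 - 497) / (6 - 5) = 321
q[-3,3,5] = (183 - 31) / (5 - (-3)) = 19
q[3,5,6] = (321 - 183) / (6 - 3) = 46
q[-3,3,5,6] = (46 - 19) / (6 - (-3)) = 3
q(w) = -55 + 31·(w + 3) + 19·(w + 3)(w - 3) + 3·(w + 3)(w - 3)(w - 5)
Expanding: q(w) = 3w^3 + 4w^2 + 4w + 2

q(w) = 3w^3 + 4w^2 + 4w + 2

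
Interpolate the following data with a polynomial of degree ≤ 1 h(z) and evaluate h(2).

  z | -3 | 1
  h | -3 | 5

7

L_0(2) = (1)/[(-4)] = -1/4
L_1(2) = (5)/[(4)] = 5/4
Sum: (-3)·(-1/4) + 5·(5/4) = 7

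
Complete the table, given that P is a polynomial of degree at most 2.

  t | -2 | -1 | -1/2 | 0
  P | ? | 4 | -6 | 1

75

The 3 known values determine P uniquely (degree ≤ 2).
Evaluate each Lagrange basis at t = -2:
L_0(-2) = (-3/2)·(-2)/[(-1/2)·(-1)] = 6
L_1(-2) = (-1)·(-2)/[(1/2)·(-1/2)] = -8
L_2(-2) = (-1)·(-3/2)/[(1)·(1/2)] = 3
Sum: 4·(6) + (-6)·(-8) + 1·(3) = 75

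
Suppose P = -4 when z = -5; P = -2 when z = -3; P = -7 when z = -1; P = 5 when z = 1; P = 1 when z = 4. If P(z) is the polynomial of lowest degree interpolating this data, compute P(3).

4654/315

Evaluate each Lagrange basis at z = 3:
L_0(3) = (6)·(4)·(2)·(-1)/[(-2)·(-4)·(-6)·(-9)] = -1/9
L_1(3) = (8)·(4)·(2)·(-1)/[(2)·(-2)·(-4)·(-7)] = 4/7
L_2(3) = (8)·(6)·(2)·(-1)/[(4)·(2)·(-2)·(-5)] = -6/5
L_3(3) = (8)·(6)·(4)·(-1)/[(6)·(4)·(2)·(-3)] = 4/3
L_4(3) = (8)·(6)·(4)·(2)/[(9)·(7)·(5)·(3)] = 128/315
Sum: (-4)·(-1/9) + (-2)·(4/7) + (-7)·(-6/5) + 5·(4/3) + 1·(128/315) = 4654/315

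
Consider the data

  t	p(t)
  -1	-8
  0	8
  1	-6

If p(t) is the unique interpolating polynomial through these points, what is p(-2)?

Using Newton's divided-difference form:
p[-1,0] = (8 - (-8)) / (0 - (-1)) = 16
p[0,1] = (-6 - 8) / (1 - 0) = -14
p[-1,0,1] = (-14 - 16) / (1 - (-1)) = -15
p(-2) = -8 + 16·(-1) + (-15)·(-1)·(-2) = -54

-54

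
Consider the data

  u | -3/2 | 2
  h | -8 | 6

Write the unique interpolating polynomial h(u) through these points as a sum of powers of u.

h(u) = 4u - 2

Build the Lagrange basis polynomials:
L_0(u) = (u - 2) / [-7/2] = -(2/7)u + 4/7
L_1(u) = (u + 3/2) / [7/2] = (2/7)u + 3/7
h(u) = (-8)·L_0 + 6·L_1
  (-8)·L_0(u) = (16/7)u - 32/7
  6·L_1(u) = (12/7)u + 18/7
Adding term by term: 4u - 2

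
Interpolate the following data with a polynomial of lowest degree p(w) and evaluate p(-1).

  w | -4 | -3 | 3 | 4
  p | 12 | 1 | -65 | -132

3

Using Newton's divided-difference form:
p[-4,-3] = (1 - 12) / (-3 - (-4)) = -11
p[-3,3] = (-65 - 1) / (3 - (-3)) = -11
p[3,4] = (-132 - (-65)) / (4 - 3) = -67
p[-4,-3,3] = (-11 - (-11)) / (3 - (-4)) = 0
p[-3,3,4] = (-67 - (-11)) / (4 - (-3)) = -8
p[-4,-3,3,4] = (-8 - 0) / (4 - (-4)) = -1
p(-1) = 12 + (-11)·(3) + 0·(3)·(2) + (-1)·(3)·(2)·(-4) = 3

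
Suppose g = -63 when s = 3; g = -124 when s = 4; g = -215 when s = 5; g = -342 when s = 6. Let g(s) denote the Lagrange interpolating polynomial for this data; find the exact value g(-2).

Evaluate each Lagrange basis at s = -2:
L_0(-2) = (-6)·(-7)·(-8)/[(-1)·(-2)·(-3)] = 56
L_1(-2) = (-5)·(-7)·(-8)/[(1)·(-1)·(-2)] = -140
L_2(-2) = (-5)·(-6)·(-8)/[(2)·(1)·(-1)] = 120
L_3(-2) = (-5)·(-6)·(-7)/[(3)·(2)·(1)] = -35
Sum: (-63)·(56) + (-124)·(-140) + (-215)·(120) + (-342)·(-35) = 2

2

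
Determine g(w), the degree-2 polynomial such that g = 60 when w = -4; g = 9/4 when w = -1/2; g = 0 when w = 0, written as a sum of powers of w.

Build the Lagrange basis polynomials:
L_0(w) = (w + 1/2)w / [14] = (1/14)w^2 + (1/28)w
L_1(w) = (w + 4)w / [-7/4] = -(4/7)w^2 - (16/7)w
L_2(w) = (w + 4)(w + 1/2) / [2] = (1/2)w^2 + (9/4)w + 1
g(w) = 60·L_0 + (9/4)·L_1 + 0·L_2
  60·L_0(w) = (30/7)w^2 + (15/7)w
  (9/4)·L_1(w) = -(9/7)w^2 - (36/7)w
  0·L_2(w) = 0
Adding term by term: 3w^2 - 3w

g(w) = 3w^2 - 3w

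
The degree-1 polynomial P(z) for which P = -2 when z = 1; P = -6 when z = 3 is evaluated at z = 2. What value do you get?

-4

L_0(2) = (-1)/[(-2)] = 1/2
L_1(2) = (1)/[(2)] = 1/2
Sum: (-2)·(1/2) + (-6)·(1/2) = -4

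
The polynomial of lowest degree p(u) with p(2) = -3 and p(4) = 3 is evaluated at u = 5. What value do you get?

6

Evaluate each Lagrange basis at u = 5:
L_0(5) = (1)/[(-2)] = -1/2
L_1(5) = (3)/[(2)] = 3/2
Sum: (-3)·(-1/2) + 3·(3/2) = 6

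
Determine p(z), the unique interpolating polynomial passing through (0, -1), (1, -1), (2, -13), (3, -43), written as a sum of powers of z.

p(z) = -z^3 - 3z^2 + 4z - 1

Build the Lagrange basis polynomials:
L_0(z) = (z - 1)(z - 2)(z - 3) / [-6] = -(1/6)z^3 + z^2 - (11/6)z + 1
L_1(z) = z(z - 2)(z - 3) / [2] = (1/2)z^3 - (5/2)z^2 + 3z
L_2(z) = z(z - 1)(z - 3) / [-2] = -(1/2)z^3 + 2z^2 - (3/2)z
L_3(z) = z(z - 1)(z - 2) / [6] = (1/6)z^3 - (1/2)z^2 + (1/3)z
p(z) = (-1)·L_0 + (-1)·L_1 + (-13)·L_2 + (-43)·L_3
  (-1)·L_0(z) = (1/6)z^3 - z^2 + (11/6)z - 1
  (-1)·L_1(z) = -(1/2)z^3 + (5/2)z^2 - 3z
  (-13)·L_2(z) = (13/2)z^3 - 26z^2 + (39/2)z
  (-43)·L_3(z) = -(43/6)z^3 + (43/2)z^2 - (43/3)z
Adding term by term: -z^3 - 3z^2 + 4z - 1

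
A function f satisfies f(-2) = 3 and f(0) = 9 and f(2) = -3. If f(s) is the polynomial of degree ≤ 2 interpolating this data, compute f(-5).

L_0(-5) = (-5)·(-7)/[(-2)·(-4)] = 35/8
L_1(-5) = (-3)·(-7)/[(2)·(-2)] = -21/4
L_2(-5) = (-3)·(-5)/[(4)·(2)] = 15/8
Sum: 3·(35/8) + 9·(-21/4) + (-3)·(15/8) = -159/4

-159/4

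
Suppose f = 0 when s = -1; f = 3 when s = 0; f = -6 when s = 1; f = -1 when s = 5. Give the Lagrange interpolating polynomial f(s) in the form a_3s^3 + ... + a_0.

f(s) = (161/120)s^3 - 6s^2 - (521/120)s + 3

Build the Lagrange basis polynomials:
L_0(s) = s(s - 1)(s - 5) / [-12] = -(1/12)s^3 + (1/2)s^2 - (5/12)s
L_1(s) = (s + 1)(s - 1)(s - 5) / [5] = (1/5)s^3 - s^2 - (1/5)s + 1
L_2(s) = (s + 1)s(s - 5) / [-8] = -(1/8)s^3 + (1/2)s^2 + (5/8)s
L_3(s) = (s + 1)s(s - 1) / [120] = (1/120)s^3 - (1/120)s
f(s) = 0·L_0 + 3·L_1 + (-6)·L_2 + (-1)·L_3
  0·L_0(s) = 0
  3·L_1(s) = (3/5)s^3 - 3s^2 - (3/5)s + 3
  (-6)·L_2(s) = (3/4)s^3 - 3s^2 - (15/4)s
  (-1)·L_3(s) = -(1/120)s^3 + (1/120)s
Adding term by term: (161/120)s^3 - 6s^2 - (521/120)s + 3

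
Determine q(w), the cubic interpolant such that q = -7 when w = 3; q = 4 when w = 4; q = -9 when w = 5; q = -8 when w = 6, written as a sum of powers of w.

q(w) = (19/3)w^3 - 88w^2 + (1178/3)w - 564

L_0(w) = (w - 4)(w - 5)(w - 6) / [-6] = -(1/6)w^3 + (5/2)w^2 - (37/3)w + 20
L_1(w) = (w - 3)(w - 5)(w - 6) / [2] = (1/2)w^3 - 7w^2 + (63/2)w - 45
L_2(w) = (w - 3)(w - 4)(w - 6) / [-2] = -(1/2)w^3 + (13/2)w^2 - 27w + 36
L_3(w) = (w - 3)(w - 4)(w - 5) / [6] = (1/6)w^3 - 2w^2 + (47/6)w - 10
q(w) = (-7)·L_0 + 4·L_1 + (-9)·L_2 + (-8)·L_3
  (-7)·L_0(w) = (7/6)w^3 - (35/2)w^2 + (259/3)w - 140
  4·L_1(w) = 2w^3 - 28w^2 + 126w - 180
  (-9)·L_2(w) = (9/2)w^3 - (117/2)w^2 + 243w - 324
  (-8)·L_3(w) = -(4/3)w^3 + 16w^2 - (188/3)w + 80
Adding term by term: (19/3)w^3 - 88w^2 + (1178/3)w - 564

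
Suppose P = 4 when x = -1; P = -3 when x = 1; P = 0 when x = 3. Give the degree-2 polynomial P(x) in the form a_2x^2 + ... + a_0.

P(x) = (5/4)x^2 - (7/2)x - 3/4

Newton's divided differences:
P[-1,1] = (-3 - 4) / (1 - (-1)) = -7/2
P[1,3] = (0 - (-3)) / (3 - 1) = 3/2
P[-1,1,3] = (3/2 - (-7/2)) / (3 - (-1)) = 5/4
P(x) = 4 + (-7/2)·(x + 1) + (5/4)·(x + 1)(x - 1)
Expanding: P(x) = (5/4)x^2 - (7/2)x - 3/4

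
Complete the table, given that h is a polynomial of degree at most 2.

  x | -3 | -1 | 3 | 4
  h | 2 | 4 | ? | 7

The 3 known values determine h uniquely (degree ≤ 2).
L_0(3) = (4)·(-1)/[(-2)·(-7)] = -2/7
L_1(3) = (6)·(-1)/[(2)·(-5)] = 3/5
L_2(3) = (6)·(4)/[(7)·(5)] = 24/35
Sum: 2·(-2/7) + 4·(3/5) + 7·(24/35) = 232/35

232/35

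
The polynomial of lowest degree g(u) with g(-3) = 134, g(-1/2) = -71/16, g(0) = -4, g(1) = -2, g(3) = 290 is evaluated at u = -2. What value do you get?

10

Using Newton's divided-difference form:
g[-3,-1/2] = (-71/16 - 134) / (-1/2 - (-3)) = -443/8
g[-1/2,0] = (-4 - (-71/16)) / (0 - (-1/2)) = 7/8
g[0,1] = (-2 - (-4)) / (1 - 0) = 2
g[1,3] = (290 - (-2)) / (3 - 1) = 146
g[-3,-1/2,0] = (7/8 - (-443/8)) / (0 - (-3)) = 75/4
g[-1/2,0,1] = (2 - 7/8) / (1 - (-1/2)) = 3/4
g[0,1,3] = (146 - 2) / (3 - 0) = 48
g[-3,-1/2,0,1] = (3/4 - 75/4) / (1 - (-3)) = -9/2
g[-1/2,0,1,3] = (48 - 3/4) / (3 - (-1/2)) = 27/2
g[-3,-1/2,0,1,3] = (27/2 - (-9/2)) / (3 - (-3)) = 3
g(-2) = 134 + (-443/8)·(1) + (75/4)·(1)·(-3/2) + (-9/2)·(1)·(-3/2)·(-2) + 3·(1)·(-3/2)·(-2)·(-3) = 10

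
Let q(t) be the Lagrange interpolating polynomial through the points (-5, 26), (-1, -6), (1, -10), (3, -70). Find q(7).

-550

L_0(7) = (8)·(6)·(4)/[(-4)·(-6)·(-8)] = -1
L_1(7) = (12)·(6)·(4)/[(4)·(-2)·(-4)] = 9
L_2(7) = (12)·(8)·(4)/[(6)·(2)·(-2)] = -16
L_3(7) = (12)·(8)·(6)/[(8)·(4)·(2)] = 9
Sum: 26·(-1) + (-6)·(9) + (-10)·(-16) + (-70)·(9) = -550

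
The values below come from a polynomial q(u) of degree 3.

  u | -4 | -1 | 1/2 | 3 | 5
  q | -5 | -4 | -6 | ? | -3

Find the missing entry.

-1838/243

The 4 known values determine q uniquely (degree ≤ 3).
Evaluate each Lagrange basis at u = 3:
L_0(3) = (4)·(5/2)·(-2)/[(-3)·(-9/2)·(-9)] = 40/243
L_1(3) = (7)·(5/2)·(-2)/[(3)·(-3/2)·(-6)] = -35/27
L_2(3) = (7)·(4)·(-2)/[(9/2)·(3/2)·(-9/2)] = 448/243
L_3(3) = (7)·(4)·(5/2)/[(9)·(6)·(9/2)] = 70/243
Sum: (-5)·(40/243) + (-4)·(-35/27) + (-6)·(448/243) + (-3)·(70/243) = -1838/243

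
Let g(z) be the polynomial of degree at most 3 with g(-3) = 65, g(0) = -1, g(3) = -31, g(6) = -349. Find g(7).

-575

Using Newton's divided-difference form:
g[-3,0] = (-1 - 65) / (0 - (-3)) = -22
g[0,3] = (-31 - (-1)) / (3 - 0) = -10
g[3,6] = (-349 - (-31)) / (6 - 3) = -106
g[-3,0,3] = (-10 - (-22)) / (3 - (-3)) = 2
g[0,3,6] = (-106 - (-10)) / (6 - 0) = -16
g[-3,0,3,6] = (-16 - 2) / (6 - (-3)) = -2
g(7) = 65 + (-22)·(10) + 2·(10)·(7) + (-2)·(10)·(7)·(4) = -575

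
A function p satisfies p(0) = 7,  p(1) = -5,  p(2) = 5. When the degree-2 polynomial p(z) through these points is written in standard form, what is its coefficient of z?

Build the Lagrange basis polynomials:
L_0(z) = (z - 1)(z - 2) / [2] = (1/2)z^2 - (3/2)z + 1
L_1(z) = z(z - 2) / [-1] = -z^2 + 2z
L_2(z) = z(z - 1) / [2] = (1/2)z^2 - (1/2)z
p(z) = 7·L_0 + (-5)·L_1 + 5·L_2
Only the coefficient of z is needed; take it from each L_i and combine:
7·(-3/2) + (-5)·(2) + 5·(-1/2) = -23

-23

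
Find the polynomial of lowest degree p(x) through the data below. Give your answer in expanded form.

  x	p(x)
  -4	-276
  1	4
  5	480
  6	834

p(x) = 4x^3 - x^2 + x

Build the Lagrange basis polynomials:
L_0(x) = (x - 1)(x - 5)(x - 6) / [-450] = -(1/450)x^3 + (2/75)x^2 - (41/450)x + 1/15
L_1(x) = (x + 4)(x - 5)(x - 6) / [100] = (1/100)x^3 - (7/100)x^2 - (7/50)x + 6/5
L_2(x) = (x + 4)(x - 1)(x - 6) / [-36] = -(1/36)x^3 + (1/12)x^2 + (11/18)x - 2/3
L_3(x) = (x + 4)(x - 1)(x - 5) / [50] = (1/50)x^3 - (1/25)x^2 - (19/50)x + 2/5
p(x) = (-276)·L_0 + 4·L_1 + 480·L_2 + 834·L_3
  (-276)·L_0(x) = (46/75)x^3 - (184/25)x^2 + (1886/75)x - 92/5
  4·L_1(x) = (1/25)x^3 - (7/25)x^2 - (14/25)x + 24/5
  480·L_2(x) = -(40/3)x^3 + 40x^2 + (880/3)x - 320
  834·L_3(x) = (417/25)x^3 - (834/25)x^2 - (7923/25)x + 1668/5
Adding term by term: 4x^3 - x^2 + x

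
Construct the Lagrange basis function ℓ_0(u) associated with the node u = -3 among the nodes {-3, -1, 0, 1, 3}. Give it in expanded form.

ℓ_0(u) = (1/144)u^4 - (1/48)u^3 - (1/144)u^2 + (1/48)u

ℓ_0(u) = (u + 1)u(u - 1)(u - 3) / [(-2)·(-3)·(-4)·(-6)]
       = (u^4 - 3u^3 - u^2 + 3u) / (144)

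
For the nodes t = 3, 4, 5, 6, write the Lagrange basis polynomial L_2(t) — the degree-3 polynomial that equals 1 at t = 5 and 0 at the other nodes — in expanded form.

L_2(t) = (t - 3)(t - 4)(t - 6) / [(2)·(1)·(-1)]
       = (t^3 - 13t^2 + 54t - 72) / (-2)

L_2(t) = -(1/2)t^3 + (13/2)t^2 - 27t + 36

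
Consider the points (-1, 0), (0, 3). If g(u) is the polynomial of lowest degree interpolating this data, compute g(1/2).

9/2

L_0(1/2) = (1/2)/[(-1)] = -1/2
L_1(1/2) = (3/2)/[(1)] = 3/2
Sum: 0 + 3·(3/2) = 9/2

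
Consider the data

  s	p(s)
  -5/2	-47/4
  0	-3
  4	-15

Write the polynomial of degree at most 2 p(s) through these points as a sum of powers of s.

p(s) = -s^2 + s - 3

L_0(s) = s(s - 4) / [65/4] = (4/65)s^2 - (16/65)s
L_1(s) = (s + 5/2)(s - 4) / [-10] = -(1/10)s^2 + (3/20)s + 1
L_2(s) = (s + 5/2)s / [26] = (1/26)s^2 + (5/52)s
p(s) = (-47/4)·L_0 + (-3)·L_1 + (-15)·L_2
  (-47/4)·L_0(s) = -(47/65)s^2 + (188/65)s
  (-3)·L_1(s) = (3/10)s^2 - (9/20)s - 3
  (-15)·L_2(s) = -(15/26)s^2 - (75/52)s
Adding term by term: -s^2 + s - 3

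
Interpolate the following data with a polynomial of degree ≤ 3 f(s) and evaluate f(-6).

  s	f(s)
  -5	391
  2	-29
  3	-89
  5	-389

667

Using Newton's divided-difference form:
f[-5,2] = (-29 - 391) / (2 - (-5)) = -60
f[2,3] = (-89 - (-29)) / (3 - 2) = -60
f[3,5] = (-389 - (-89)) / (5 - 3) = -150
f[-5,2,3] = (-60 - (-60)) / (3 - (-5)) = 0
f[2,3,5] = (-150 - (-60)) / (5 - 2) = -30
f[-5,2,3,5] = (-30 - 0) / (5 - (-5)) = -3
f(-6) = 391 + (-60)·(-1) + 0·(-1)·(-8) + (-3)·(-1)·(-8)·(-9) = 667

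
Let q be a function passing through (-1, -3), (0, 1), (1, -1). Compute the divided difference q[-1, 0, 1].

q[-1,0] = (1 - (-3)) / (0 - (-1)) = 4
q[0,1] = (-1 - 1) / (1 - 0) = -2
q[-1,0,1] = (-2 - 4) / (1 - (-1)) = -3

-3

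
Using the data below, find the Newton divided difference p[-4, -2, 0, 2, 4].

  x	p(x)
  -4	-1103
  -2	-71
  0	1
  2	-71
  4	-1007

p[-4,-2] = (-71 - (-1103)) / (-2 - (-4)) = 516
p[-2,0] = (1 - (-71)) / (0 - (-2)) = 36
p[0,2] = (-71 - 1) / (2 - 0) = -36
p[2,4] = (-1007 - (-71)) / (4 - 2) = -468
p[-4,-2,0] = (36 - 516) / (0 - (-4)) = -120
p[-2,0,2] = (-36 - 36) / (2 - (-2)) = -18
p[0,2,4] = (-468 - (-36)) / (4 - 0) = -108
p[-4,-2,0,2] = (-18 - (-120)) / (2 - (-4)) = 17
p[-2,0,2,4] = (-108 - (-18)) / (4 - (-2)) = -15
p[-4,-2,0,2,4] = (-15 - 17) / (4 - (-4)) = -4

-4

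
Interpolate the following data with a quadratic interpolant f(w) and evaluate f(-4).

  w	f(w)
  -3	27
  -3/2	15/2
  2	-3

Evaluate each Lagrange basis at w = -4:
L_0(-4) = (-5/2)·(-6)/[(-3/2)·(-5)] = 2
L_1(-4) = (-1)·(-6)/[(3/2)·(-7/2)] = -8/7
L_2(-4) = (-1)·(-5/2)/[(5)·(7/2)] = 1/7
Sum: 27·(2) + 15/2·(-8/7) + (-3)·(1/7) = 45

45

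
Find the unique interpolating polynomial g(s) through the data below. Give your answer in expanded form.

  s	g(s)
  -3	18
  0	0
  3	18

g(s) = 2s^2

L_0(s) = s(s - 3) / [18] = (1/18)s^2 - (1/6)s
L_1(s) = (s + 3)(s - 3) / [-9] = -(1/9)s^2 + 1
L_2(s) = (s + 3)s / [18] = (1/18)s^2 + (1/6)s
g(s) = 18·L_0 + 0·L_1 + 18·L_2
  18·L_0(s) = s^2 - 3s
  0·L_1(s) = 0
  18·L_2(s) = s^2 + 3s
Adding term by term: 2s^2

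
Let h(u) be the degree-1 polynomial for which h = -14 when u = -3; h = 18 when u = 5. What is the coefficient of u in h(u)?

4

Build the Lagrange basis polynomials:
L_0(u) = (u - 5) / [-8] = -(1/8)u + 5/8
L_1(u) = (u + 3) / [8] = (1/8)u + 3/8
h(u) = (-14)·L_0 + 18·L_1
Only the coefficient of u is needed; take it from each L_i and combine:
(-14)·(-1/8) + 18·(1/8) = 4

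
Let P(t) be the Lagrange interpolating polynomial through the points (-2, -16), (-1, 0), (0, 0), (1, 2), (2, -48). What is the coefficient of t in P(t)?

4

L_0(t) = (t + 1)t(t - 1)(t - 2) / [24] = (1/24)t^4 - (1/12)t^3 - (1/24)t^2 + (1/12)t
L_1(t) = (t + 2)t(t - 1)(t - 2) / [-6] = -(1/6)t^4 + (1/6)t^3 + (2/3)t^2 - (2/3)t
L_2(t) = (t + 2)(t + 1)(t - 1)(t - 2) / [4] = (1/4)t^4 - (5/4)t^2 + 1
L_3(t) = (t + 2)(t + 1)t(t - 2) / [-6] = -(1/6)t^4 - (1/6)t^3 + (2/3)t^2 + (2/3)t
L_4(t) = (t + 2)(t + 1)t(t - 1) / [24] = (1/24)t^4 + (1/12)t^3 - (1/24)t^2 - (1/12)t
P(t) = (-16)·L_0 + 0·L_1 + 0·L_2 + 2·L_3 + (-48)·L_4
Only the coefficient of t is needed; take it from each L_i and combine:
(-16)·(1/12) + 0·(-2/3) + 0·(0) + 2·(2/3) + (-48)·(-1/12) = 4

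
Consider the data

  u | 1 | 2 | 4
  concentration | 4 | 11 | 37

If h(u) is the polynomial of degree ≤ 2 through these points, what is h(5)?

56

Evaluate each Lagrange basis at u = 5:
L_0(5) = (3)·(1)/[(-1)·(-3)] = 1
L_1(5) = (4)·(1)/[(1)·(-2)] = -2
L_2(5) = (4)·(3)/[(3)·(2)] = 2
Sum: 4·(1) + 11·(-2) + 37·(2) = 56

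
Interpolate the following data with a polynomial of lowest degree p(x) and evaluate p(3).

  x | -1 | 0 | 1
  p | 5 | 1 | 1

L_0(3) = (3)·(2)/[(-1)·(-2)] = 3
L_1(3) = (4)·(2)/[(1)·(-1)] = -8
L_2(3) = (4)·(3)/[(2)·(1)] = 6
Sum: 5·(3) + 1·(-8) + 1·(6) = 13

13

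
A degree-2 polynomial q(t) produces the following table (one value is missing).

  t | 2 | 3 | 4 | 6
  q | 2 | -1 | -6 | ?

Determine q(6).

The 3 known values determine q uniquely (degree ≤ 2).
L_0(6) = (3)·(2)/[(-1)·(-2)] = 3
L_1(6) = (4)·(2)/[(1)·(-1)] = -8
L_2(6) = (4)·(3)/[(2)·(1)] = 6
Sum: 2·(3) + (-1)·(-8) + (-6)·(6) = -22

-22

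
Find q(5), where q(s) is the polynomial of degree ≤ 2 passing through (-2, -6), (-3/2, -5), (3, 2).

178/45

L_0(5) = (13/2)·(2)/[(-1/2)·(-5)] = 26/5
L_1(5) = (7)·(2)/[(1/2)·(-9/2)] = -56/9
L_2(5) = (7)·(13/2)/[(5)·(9/2)] = 91/45
Sum: (-6)·(26/5) + (-5)·(-56/9) + 2·(91/45) = 178/45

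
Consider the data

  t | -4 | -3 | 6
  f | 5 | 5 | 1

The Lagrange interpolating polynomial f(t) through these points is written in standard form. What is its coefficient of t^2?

-2/45

L_0(t) = (t + 3)(t - 6) / [10] = (1/10)t^2 - (3/10)t - 9/5
L_1(t) = (t + 4)(t - 6) / [-9] = -(1/9)t^2 + (2/9)t + 8/3
L_2(t) = (t + 4)(t + 3) / [90] = (1/90)t^2 + (7/90)t + 2/15
f(t) = 5·L_0 + 5·L_1 + 1·L_2
Only the coefficient of t^2 is needed; take it from each L_i and combine:
5·(1/10) + 5·(-1/9) + 1·(1/90) = -2/45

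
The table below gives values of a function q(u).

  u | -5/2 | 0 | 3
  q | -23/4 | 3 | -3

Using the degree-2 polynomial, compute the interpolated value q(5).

Evaluate each Lagrange basis at u = 5:
L_0(5) = (5)·(2)/[(-5/2)·(-11/2)] = 8/11
L_1(5) = (15/2)·(2)/[(5/2)·(-3)] = -2
L_2(5) = (15/2)·(5)/[(11/2)·(3)] = 25/11
Sum: (-23/4)·(8/11) + 3·(-2) + (-3)·(25/11) = -17

-17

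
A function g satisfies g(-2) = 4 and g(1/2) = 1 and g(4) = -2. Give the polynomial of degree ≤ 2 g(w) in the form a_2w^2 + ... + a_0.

Build the Lagrange basis polynomials:
L_0(w) = (w - 1/2)(w - 4) / [15] = (1/15)w^2 - (3/10)w + 2/15
L_1(w) = (w + 2)(w - 4) / [-35/4] = -(4/35)w^2 + (8/35)w + 32/35
L_2(w) = (w + 2)(w - 1/2) / [21] = (1/21)w^2 + (1/14)w - 1/21
g(w) = 4·L_0 + 1·L_1 + (-2)·L_2
  4·L_0(w) = (4/15)w^2 - (6/5)w + 8/15
  1·L_1(w) = -(4/35)w^2 + (8/35)w + 32/35
  (-2)·L_2(w) = -(2/21)w^2 - (1/7)w + 2/21
Adding term by term: (2/35)w^2 - (39/35)w + 54/35

g(w) = (2/35)w^2 - (39/35)w + 54/35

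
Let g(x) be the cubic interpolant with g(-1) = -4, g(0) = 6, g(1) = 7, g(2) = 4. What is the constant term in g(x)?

Build the Lagrange basis polynomials:
L_0(x) = x(x - 1)(x - 2) / [-6] = -(1/6)x^3 + (1/2)x^2 - (1/3)x
L_1(x) = (x + 1)(x - 1)(x - 2) / [2] = (1/2)x^3 - x^2 - (1/2)x + 1
L_2(x) = (x + 1)x(x - 2) / [-2] = -(1/2)x^3 + (1/2)x^2 + x
L_3(x) = (x + 1)x(x - 1) / [6] = (1/6)x^3 - (1/6)x
g(x) = (-4)·L_0 + 6·L_1 + 7·L_2 + 4·L_3
Only the constant term is needed; take it from each L_i and combine:
(-4)·(0) + 6·(1) + 7·(0) + 4·(0) = 6

6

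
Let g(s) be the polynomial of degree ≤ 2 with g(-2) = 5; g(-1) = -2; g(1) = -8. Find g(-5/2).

Evaluate each Lagrange basis at s = -5/2:
L_0(-5/2) = (-3/2)·(-7/2)/[(-1)·(-3)] = 7/4
L_1(-5/2) = (-1/2)·(-7/2)/[(1)·(-2)] = -7/8
L_2(-5/2) = (-1/2)·(-3/2)/[(3)·(2)] = 1/8
Sum: 5·(7/4) + (-2)·(-7/8) + (-8)·(1/8) = 19/2

19/2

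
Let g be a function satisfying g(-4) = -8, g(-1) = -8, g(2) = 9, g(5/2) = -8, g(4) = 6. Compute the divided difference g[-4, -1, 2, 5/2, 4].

g[-4,-1] = (-8 - (-8)) / (-1 - (-4)) = 0
g[-1,2] = (9 - (-8)) / (2 - (-1)) = 17/3
g[2,5/2] = (-8 - 9) / (5/2 - 2) = -34
g[5/2,4] = (6 - (-8)) / (4 - 5/2) = 28/3
g[-4,-1,2] = (17/3 - 0) / (2 - (-4)) = 17/18
g[-1,2,5/2] = (-34 - 17/3) / (5/2 - (-1)) = -34/3
g[2,5/2,4] = (28/3 - (-34)) / (4 - 2) = 65/3
g[-4,-1,2,5/2] = (-34/3 - 17/18) / (5/2 - (-4)) = -17/9
g[-1,2,5/2,4] = (65/3 - (-34/3)) / (4 - (-1)) = 33/5
g[-4,-1,2,5/2,4] = (33/5 - (-17/9)) / (4 - (-4)) = 191/180

191/180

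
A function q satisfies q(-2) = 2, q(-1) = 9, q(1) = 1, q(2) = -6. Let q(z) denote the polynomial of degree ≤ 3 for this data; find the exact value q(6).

118/3

Evaluate each Lagrange basis at z = 6:
L_0(6) = (7)·(5)·(4)/[(-1)·(-3)·(-4)] = -35/3
L_1(6) = (8)·(5)·(4)/[(1)·(-2)·(-3)] = 80/3
L_2(6) = (8)·(7)·(4)/[(3)·(2)·(-1)] = -112/3
L_3(6) = (8)·(7)·(5)/[(4)·(3)·(1)] = 70/3
Sum: 2·(-35/3) + 9·(80/3) + 1·(-112/3) + (-6)·(70/3) = 118/3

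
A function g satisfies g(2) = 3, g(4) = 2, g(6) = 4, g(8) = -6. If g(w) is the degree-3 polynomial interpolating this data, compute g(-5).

Evaluate each Lagrange basis at w = -5:
L_0(-5) = (-9)·(-11)·(-13)/[(-2)·(-4)·(-6)] = 429/16
L_1(-5) = (-7)·(-11)·(-13)/[(2)·(-2)·(-4)] = -1001/16
L_2(-5) = (-7)·(-9)·(-13)/[(4)·(2)·(-2)] = 819/16
L_3(-5) = (-7)·(-9)·(-11)/[(6)·(4)·(2)] = -231/16
Sum: 3·(429/16) + 2·(-1001/16) + 4·(819/16) + (-6)·(-231/16) = 3947/16

3947/16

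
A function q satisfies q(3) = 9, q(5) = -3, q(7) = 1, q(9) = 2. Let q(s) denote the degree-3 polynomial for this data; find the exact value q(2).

Evaluate each Lagrange basis at s = 2:
L_0(2) = (-3)·(-5)·(-7)/[(-2)·(-4)·(-6)] = 35/16
L_1(2) = (-1)·(-5)·(-7)/[(2)·(-2)·(-4)] = -35/16
L_2(2) = (-1)·(-3)·(-7)/[(4)·(2)·(-2)] = 21/16
L_3(2) = (-1)·(-3)·(-5)/[(6)·(4)·(2)] = -5/16
Sum: 9·(35/16) + (-3)·(-35/16) + 1·(21/16) + 2·(-5/16) = 431/16

431/16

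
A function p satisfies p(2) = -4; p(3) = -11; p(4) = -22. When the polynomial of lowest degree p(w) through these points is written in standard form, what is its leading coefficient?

The leading coefficient equals the top divided difference p[2,3,4].
p[2,3] = (-11 - (-4)) / (3 - 2) = -7
p[3,4] = (-22 - (-11)) / (4 - 3) = -11
p[2,3,4] = (-11 - (-7)) / (4 - 2) = -2

-2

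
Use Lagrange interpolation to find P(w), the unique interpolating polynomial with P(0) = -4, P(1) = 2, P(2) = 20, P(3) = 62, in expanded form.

P(w) = 2w^3 + 4w - 4

L_0(w) = (w - 1)(w - 2)(w - 3) / [-6] = -(1/6)w^3 + w^2 - (11/6)w + 1
L_1(w) = w(w - 2)(w - 3) / [2] = (1/2)w^3 - (5/2)w^2 + 3w
L_2(w) = w(w - 1)(w - 3) / [-2] = -(1/2)w^3 + 2w^2 - (3/2)w
L_3(w) = w(w - 1)(w - 2) / [6] = (1/6)w^3 - (1/2)w^2 + (1/3)w
P(w) = (-4)·L_0 + 2·L_1 + 20·L_2 + 62·L_3
  (-4)·L_0(w) = (2/3)w^3 - 4w^2 + (22/3)w - 4
  2·L_1(w) = w^3 - 5w^2 + 6w
  20·L_2(w) = -10w^3 + 40w^2 - 30w
  62·L_3(w) = (31/3)w^3 - 31w^2 + (62/3)w
Adding term by term: 2w^3 + 4w - 4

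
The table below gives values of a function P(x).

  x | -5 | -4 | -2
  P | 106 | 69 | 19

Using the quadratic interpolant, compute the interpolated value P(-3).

40

L_0(-3) = (1)·(-1)/[(-1)·(-3)] = -1/3
L_1(-3) = (2)·(-1)/[(1)·(-2)] = 1
L_2(-3) = (2)·(1)/[(3)·(2)] = 1/3
Sum: 106·(-1/3) + 69·(1) + 19·(1/3) = 40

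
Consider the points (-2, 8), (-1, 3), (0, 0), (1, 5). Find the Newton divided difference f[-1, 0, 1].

4

f[-1,0] = (0 - 3) / (0 - (-1)) = -3
f[0,1] = (5 - 0) / (1 - 0) = 5
f[-1,0,1] = (5 - (-3)) / (1 - (-1)) = 4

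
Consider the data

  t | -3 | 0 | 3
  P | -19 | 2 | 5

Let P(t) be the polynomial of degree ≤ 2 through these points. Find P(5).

L_0(5) = (5)·(2)/[(-3)·(-6)] = 5/9
L_1(5) = (8)·(2)/[(3)·(-3)] = -16/9
L_2(5) = (8)·(5)/[(6)·(3)] = 20/9
Sum: (-19)·(5/9) + 2·(-16/9) + 5·(20/9) = -3

-3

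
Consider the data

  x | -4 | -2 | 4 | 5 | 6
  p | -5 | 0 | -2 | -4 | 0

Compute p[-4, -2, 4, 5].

13/1008

p[-4,-2] = (0 - (-5)) / (-2 - (-4)) = 5/2
p[-2,4] = (-2 - 0) / (4 - (-2)) = -1/3
p[4,5] = (-4 - (-2)) / (5 - 4) = -2
p[-4,-2,4] = (-1/3 - 5/2) / (4 - (-4)) = -17/48
p[-2,4,5] = (-2 - (-1/3)) / (5 - (-2)) = -5/21
p[-4,-2,4,5] = (-5/21 - (-17/48)) / (5 - (-4)) = 13/1008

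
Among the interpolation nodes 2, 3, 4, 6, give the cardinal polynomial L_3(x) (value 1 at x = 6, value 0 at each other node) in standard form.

L_3(x) = (1/24)x^3 - (3/8)x^2 + (13/12)x - 1

L_3(x) = (x - 2)(x - 3)(x - 4) / [(4)·(3)·(2)]
       = (x^3 - 9x^2 + 26x - 24) / (24)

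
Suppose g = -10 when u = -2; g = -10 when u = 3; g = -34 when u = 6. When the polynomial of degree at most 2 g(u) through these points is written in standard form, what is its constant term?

Build the Lagrange basis polynomials:
L_0(u) = (u - 3)(u - 6) / [40] = (1/40)u^2 - (9/40)u + 9/20
L_1(u) = (u + 2)(u - 6) / [-15] = -(1/15)u^2 + (4/15)u + 4/5
L_2(u) = (u + 2)(u - 3) / [24] = (1/24)u^2 - (1/24)u - 1/4
g(u) = (-10)·L_0 + (-10)·L_1 + (-34)·L_2
Only the constant term is needed; take it from each L_i and combine:
(-10)·(9/20) + (-10)·(4/5) + (-34)·(-1/4) = -4

-4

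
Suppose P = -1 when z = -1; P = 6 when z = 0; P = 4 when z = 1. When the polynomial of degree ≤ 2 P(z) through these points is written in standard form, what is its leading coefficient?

-9/2

L_0(z) = z(z - 1) / [2] = (1/2)z^2 - (1/2)z
L_1(z) = (z + 1)(z - 1) / [-1] = -z^2 + 1
L_2(z) = (z + 1)z / [2] = (1/2)z^2 + (1/2)z
P(z) = (-1)·L_0 + 6·L_1 + 4·L_2
Only the coefficient of z^2 is needed; take it from each L_i and combine:
(-1)·(1/2) + 6·(-1) + 4·(1/2) = -9/2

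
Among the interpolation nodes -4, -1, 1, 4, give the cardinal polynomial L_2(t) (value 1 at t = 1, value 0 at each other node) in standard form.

L_2(t) = (t + 4)(t + 1)(t - 4) / [(5)·(2)·(-3)]
       = (t^3 + t^2 - 16t - 16) / (-30)

L_2(t) = -(1/30)t^3 - (1/30)t^2 + (8/15)t + 8/15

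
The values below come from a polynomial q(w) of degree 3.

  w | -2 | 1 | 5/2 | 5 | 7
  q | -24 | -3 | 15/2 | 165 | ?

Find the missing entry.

The 4 known values determine q uniquely (degree ≤ 3).
Evaluate each Lagrange basis at w = 7:
L_0(7) = (6)·(9/2)·(2)/[(-3)·(-9/2)·(-7)] = -4/7
L_1(7) = (9)·(9/2)·(2)/[(3)·(-3/2)·(-4)] = 9/2
L_2(7) = (9)·(6)·(2)/[(9/2)·(3/2)·(-5/2)] = -32/5
L_3(7) = (9)·(6)·(9/2)/[(7)·(4)·(5/2)] = 243/70
Sum: (-24)·(-4/7) + (-3)·(9/2) + 15/2·(-32/5) + 165·(243/70) = 525

525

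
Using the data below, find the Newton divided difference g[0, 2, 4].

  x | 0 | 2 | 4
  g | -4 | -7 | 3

13/8

g[0,2] = (-7 - (-4)) / (2 - 0) = -3/2
g[2,4] = (3 - (-7)) / (4 - 2) = 5
g[0,2,4] = (5 - (-3/2)) / (4 - 0) = 13/8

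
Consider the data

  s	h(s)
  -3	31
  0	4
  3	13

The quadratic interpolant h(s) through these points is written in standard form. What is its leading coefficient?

Build the Lagrange basis polynomials:
L_0(s) = s(s - 3) / [18] = (1/18)s^2 - (1/6)s
L_1(s) = (s + 3)(s - 3) / [-9] = -(1/9)s^2 + 1
L_2(s) = (s + 3)s / [18] = (1/18)s^2 + (1/6)s
h(s) = 31·L_0 + 4·L_1 + 13·L_2
Only the coefficient of s^2 is needed; take it from each L_i and combine:
31·(1/18) + 4·(-1/9) + 13·(1/18) = 2

2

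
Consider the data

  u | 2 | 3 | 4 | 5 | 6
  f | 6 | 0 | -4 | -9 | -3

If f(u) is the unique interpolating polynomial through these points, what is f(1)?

Evaluate each Lagrange basis at u = 1:
L_0(1) = (-2)·(-3)·(-4)·(-5)/[(-1)·(-2)·(-3)·(-4)] = 5
L_1(1) = (-1)·(-3)·(-4)·(-5)/[(1)·(-1)·(-2)·(-3)] = -10
L_2(1) = (-1)·(-2)·(-4)·(-5)/[(2)·(1)·(-1)·(-2)] = 10
L_3(1) = (-1)·(-2)·(-3)·(-5)/[(3)·(2)·(1)·(-1)] = -5
L_4(1) = (-1)·(-2)·(-3)·(-4)/[(4)·(3)·(2)·(1)] = 1
Sum: 6·(5) + 0 + (-4)·(10) + (-9)·(-5) + (-3)·(1) = 32

32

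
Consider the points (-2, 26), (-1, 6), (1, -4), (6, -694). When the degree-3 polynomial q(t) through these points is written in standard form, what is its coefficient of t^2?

Build the Lagrange basis polynomials:
L_0(t) = (t + 1)(t - 1)(t - 6) / [-24] = -(1/24)t^3 + (1/4)t^2 + (1/24)t - 1/4
L_1(t) = (t + 2)(t - 1)(t - 6) / [14] = (1/14)t^3 - (5/14)t^2 - (4/7)t + 6/7
L_2(t) = (t + 2)(t + 1)(t - 6) / [-30] = -(1/30)t^3 + (1/10)t^2 + (8/15)t + 2/5
L_3(t) = (t + 2)(t + 1)(t - 1) / [280] = (1/280)t^3 + (1/140)t^2 - (1/280)t - 1/140
q(t) = 26·L_0 + 6·L_1 + (-4)·L_2 + (-694)·L_3
Only the coefficient of t^2 is needed; take it from each L_i and combine:
26·(1/4) + 6·(-5/14) + (-4)·(1/10) + (-694)·(1/140) = -1

-1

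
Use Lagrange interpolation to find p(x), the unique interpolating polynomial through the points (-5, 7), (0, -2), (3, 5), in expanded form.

p(x) = (31/60)x^2 + (47/60)x - 2

L_0(x) = x(x - 3) / [40] = (1/40)x^2 - (3/40)x
L_1(x) = (x + 5)(x - 3) / [-15] = -(1/15)x^2 - (2/15)x + 1
L_2(x) = (x + 5)x / [24] = (1/24)x^2 + (5/24)x
p(x) = 7·L_0 + (-2)·L_1 + 5·L_2
  7·L_0(x) = (7/40)x^2 - (21/40)x
  (-2)·L_1(x) = (2/15)x^2 + (4/15)x - 2
  5·L_2(x) = (5/24)x^2 + (25/24)x
Adding term by term: (31/60)x^2 + (47/60)x - 2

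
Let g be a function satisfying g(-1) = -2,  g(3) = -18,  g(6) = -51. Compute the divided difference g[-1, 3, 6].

-1

g[-1,3] = (-18 - (-2)) / (3 - (-1)) = -4
g[3,6] = (-51 - (-18)) / (6 - 3) = -11
g[-1,3,6] = (-11 - (-4)) / (6 - (-1)) = -1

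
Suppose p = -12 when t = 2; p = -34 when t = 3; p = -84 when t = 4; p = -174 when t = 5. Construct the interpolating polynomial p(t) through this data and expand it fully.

p(t) = -2t^3 + 4t^2 - 4t - 4

Newton's divided differences:
p[2,3] = (-34 - (-12)) / (3 - 2) = -22
p[3,4] = (-84 - (-34)) / (4 - 3) = -50
p[4,5] = (-174 - (-84)) / (5 - 4) = -90
p[2,3,4] = (-50 - (-22)) / (4 - 2) = -14
p[3,4,5] = (-90 - (-50)) / (5 - 3) = -20
p[2,3,4,5] = (-20 - (-14)) / (5 - 2) = -2
p(t) = -12 + (-22)·(t - 2) + (-14)·(t - 2)(t - 3) + (-2)·(t - 2)(t - 3)(t - 4)
Expanding: p(t) = -2t^3 + 4t^2 - 4t - 4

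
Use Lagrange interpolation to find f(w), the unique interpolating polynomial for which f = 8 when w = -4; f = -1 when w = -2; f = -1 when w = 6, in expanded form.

f(w) = (9/20)w^2 - (9/5)w - 32/5

Build the Lagrange basis polynomials:
L_0(w) = (w + 2)(w - 6) / [20] = (1/20)w^2 - (1/5)w - 3/5
L_1(w) = (w + 4)(w - 6) / [-16] = -(1/16)w^2 + (1/8)w + 3/2
L_2(w) = (w + 4)(w + 2) / [80] = (1/80)w^2 + (3/40)w + 1/10
f(w) = 8·L_0 + (-1)·L_1 + (-1)·L_2
  8·L_0(w) = (2/5)w^2 - (8/5)w - 24/5
  (-1)·L_1(w) = (1/16)w^2 - (1/8)w - 3/2
  (-1)·L_2(w) = -(1/80)w^2 - (3/40)w - 1/10
Adding term by term: (9/20)w^2 - (9/5)w - 32/5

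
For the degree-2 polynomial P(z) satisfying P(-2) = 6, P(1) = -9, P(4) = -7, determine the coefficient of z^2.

The leading coefficient equals the top divided difference P[-2,1,4].
P[-2,1] = (-9 - 6) / (1 - (-2)) = -5
P[1,4] = (-7 - (-9)) / (4 - 1) = 2/3
P[-2,1,4] = (2/3 - (-5)) / (4 - (-2)) = 17/18

17/18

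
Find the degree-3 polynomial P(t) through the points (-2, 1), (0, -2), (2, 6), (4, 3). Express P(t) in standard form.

L_0(t) = t(t - 2)(t - 4) / [-48] = -(1/48)t^3 + (1/8)t^2 - (1/6)t
L_1(t) = (t + 2)(t - 2)(t - 4) / [16] = (1/16)t^3 - (1/4)t^2 - (1/4)t + 1
L_2(t) = (t + 2)t(t - 4) / [-16] = -(1/16)t^3 + (1/8)t^2 + (1/2)t
L_3(t) = (t + 2)t(t - 2) / [48] = (1/48)t^3 - (1/12)t
P(t) = 1·L_0 + (-2)·L_1 + 6·L_2 + 3·L_3
  1·L_0(t) = -(1/48)t^3 + (1/8)t^2 - (1/6)t
  (-2)·L_1(t) = -(1/8)t^3 + (1/2)t^2 + (1/2)t - 2
  6·L_2(t) = -(3/8)t^3 + (3/4)t^2 + 3t
  3·L_3(t) = (1/16)t^3 - (1/4)t
Adding term by term: -(11/24)t^3 + (11/8)t^2 + (37/12)t - 2

P(t) = -(11/24)t^3 + (11/8)t^2 + (37/12)t - 2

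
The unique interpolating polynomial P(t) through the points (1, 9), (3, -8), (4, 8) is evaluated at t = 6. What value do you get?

89

Evaluate each Lagrange basis at t = 6:
L_0(6) = (3)·(2)/[(-2)·(-3)] = 1
L_1(6) = (5)·(2)/[(2)·(-1)] = -5
L_2(6) = (5)·(3)/[(3)·(1)] = 5
Sum: 9·(1) + (-8)·(-5) + 8·(5) = 89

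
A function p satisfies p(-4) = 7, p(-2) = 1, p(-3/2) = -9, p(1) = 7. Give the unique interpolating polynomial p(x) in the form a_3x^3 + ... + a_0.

p(x) = (78/25)x^3 + (83/5)x^2 + (231/25)x - 549/25

Build the Lagrange basis polynomials:
L_0(x) = (x + 2)(x + 3/2)(x - 1) / [-25] = -(1/25)x^3 - (1/10)x^2 + (1/50)x + 3/25
L_1(x) = (x + 4)(x + 3/2)(x - 1) / [3] = (1/3)x^3 + (3/2)x^2 + (1/6)x - 2
L_2(x) = (x + 4)(x + 2)(x - 1) / [-25/8] = -(8/25)x^3 - (8/5)x^2 - (16/25)x + 64/25
L_3(x) = (x + 4)(x + 2)(x + 3/2) / [75/2] = (2/75)x^3 + (1/5)x^2 + (34/75)x + 8/25
p(x) = 7·L_0 + 1·L_1 + (-9)·L_2 + 7·L_3
  7·L_0(x) = -(7/25)x^3 - (7/10)x^2 + (7/50)x + 21/25
  1·L_1(x) = (1/3)x^3 + (3/2)x^2 + (1/6)x - 2
  (-9)·L_2(x) = (72/25)x^3 + (72/5)x^2 + (144/25)x - 576/25
  7·L_3(x) = (14/75)x^3 + (7/5)x^2 + (238/75)x + 56/25
Adding term by term: (78/25)x^3 + (83/5)x^2 + (231/25)x - 549/25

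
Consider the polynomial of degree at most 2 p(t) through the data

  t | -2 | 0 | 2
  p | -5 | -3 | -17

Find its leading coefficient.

The leading coefficient equals the top divided difference p[-2,0,2].
p[-2,0] = (-3 - (-5)) / (0 - (-2)) = 1
p[0,2] = (-17 - (-3)) / (2 - 0) = -7
p[-2,0,2] = (-7 - 1) / (2 - (-2)) = -2

-2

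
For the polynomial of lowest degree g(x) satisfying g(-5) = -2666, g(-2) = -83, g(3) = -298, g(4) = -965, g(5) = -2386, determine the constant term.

Build the Lagrange basis polynomials:
L_0(x) = (x + 2)(x - 3)(x - 4)(x - 5) / [2160] = (1/2160)x^4 - (1/216)x^3 + (23/2160)x^2 + (17/1080)x - 1/18
L_1(x) = (x + 5)(x - 3)(x - 4)(x - 5) / [-630] = -(1/630)x^4 + (1/90)x^3 + (13/630)x^2 - (5/18)x + 10/21
L_2(x) = (x + 5)(x + 2)(x - 4)(x - 5) / [80] = (1/80)x^4 - (1/40)x^3 - (33/80)x^2 + (5/8)x + 5/2
L_3(x) = (x + 5)(x + 2)(x - 3)(x - 5) / [-54] = -(1/54)x^4 + (1/54)x^3 + (31/54)x^2 - (25/54)x - 25/9
L_4(x) = (x + 5)(x + 2)(x - 3)(x - 4) / [140] = (1/140)x^4 - (27/140)x^2 + (1/10)x + 6/7
g(x) = (-2666)·L_0 + (-83)·L_1 + (-298)·L_2 + (-965)·L_3 + (-2386)·L_4
Only the constant term is needed; take it from each L_i and combine:
(-2666)·(-1/18) + (-83)·(10/21) + (-298)·(5/2) + (-965)·(-25/9) + (-2386)·(6/7) = -1

-1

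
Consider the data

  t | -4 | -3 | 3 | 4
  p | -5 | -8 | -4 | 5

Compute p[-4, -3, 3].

p[-4,-3] = (-8 - (-5)) / (-3 - (-4)) = -3
p[-3,3] = (-4 - (-8)) / (3 - (-3)) = 2/3
p[-4,-3,3] = (2/3 - (-3)) / (3 - (-4)) = 11/21

11/21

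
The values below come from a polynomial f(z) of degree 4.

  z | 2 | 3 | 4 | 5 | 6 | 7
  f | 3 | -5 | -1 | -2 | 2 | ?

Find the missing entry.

The 5 known values determine f uniquely (degree ≤ 4).
Evaluate each Lagrange basis at z = 7:
L_0(7) = (4)·(3)·(2)·(1)/[(-1)·(-2)·(-3)·(-4)] = 1
L_1(7) = (5)·(3)·(2)·(1)/[(1)·(-1)·(-2)·(-3)] = -5
L_2(7) = (5)·(4)·(2)·(1)/[(2)·(1)·(-1)·(-2)] = 10
L_3(7) = (5)·(4)·(3)·(1)/[(3)·(2)·(1)·(-1)] = -10
L_4(7) = (5)·(4)·(3)·(2)/[(4)·(3)·(2)·(1)] = 5
Sum: 3·(1) + (-5)·(-5) + (-1)·(10) + (-2)·(-10) + 2·(5) = 48

48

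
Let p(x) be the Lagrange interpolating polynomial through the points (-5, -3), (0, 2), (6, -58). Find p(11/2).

-201/4

Evaluate each Lagrange basis at x = 11/2:
L_0(11/2) = (11/2)·(-1/2)/[(-5)·(-11)] = -1/20
L_1(11/2) = (21/2)·(-1/2)/[(5)·(-6)] = 7/40
L_2(11/2) = (21/2)·(11/2)/[(11)·(6)] = 7/8
Sum: (-3)·(-1/20) + 2·(7/40) + (-58)·(7/8) = -201/4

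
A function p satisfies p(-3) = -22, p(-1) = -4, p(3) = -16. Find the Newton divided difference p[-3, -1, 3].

-2

p[-3,-1] = (-4 - (-22)) / (-1 - (-3)) = 9
p[-1,3] = (-16 - (-4)) / (3 - (-1)) = -3
p[-3,-1,3] = (-3 - 9) / (3 - (-3)) = -2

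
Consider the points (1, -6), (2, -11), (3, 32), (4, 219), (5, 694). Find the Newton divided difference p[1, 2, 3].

p[1,2] = (-11 - (-6)) / (2 - 1) = -5
p[2,3] = (32 - (-11)) / (3 - 2) = 43
p[1,2,3] = (43 - (-5)) / (3 - 1) = 24

24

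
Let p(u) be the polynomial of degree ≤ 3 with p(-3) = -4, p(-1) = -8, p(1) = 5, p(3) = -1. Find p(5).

-62

Evaluate each Lagrange basis at u = 5:
L_0(5) = (6)·(4)·(2)/[(-2)·(-4)·(-6)] = -1
L_1(5) = (8)·(4)·(2)/[(2)·(-2)·(-4)] = 4
L_2(5) = (8)·(6)·(2)/[(4)·(2)·(-2)] = -6
L_3(5) = (8)·(6)·(4)/[(6)·(4)·(2)] = 4
Sum: (-4)·(-1) + (-8)·(4) + 5·(-6) + (-1)·(4) = -62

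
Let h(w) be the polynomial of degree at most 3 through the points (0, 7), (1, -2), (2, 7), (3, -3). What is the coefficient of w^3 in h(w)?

-37/6

L_0(w) = (w - 1)(w - 2)(w - 3) / [-6] = -(1/6)w^3 + w^2 - (11/6)w + 1
L_1(w) = w(w - 2)(w - 3) / [2] = (1/2)w^3 - (5/2)w^2 + 3w
L_2(w) = w(w - 1)(w - 3) / [-2] = -(1/2)w^3 + 2w^2 - (3/2)w
L_3(w) = w(w - 1)(w - 2) / [6] = (1/6)w^3 - (1/2)w^2 + (1/3)w
h(w) = 7·L_0 + (-2)·L_1 + 7·L_2 + (-3)·L_3
Only the coefficient of w^3 is needed; take it from each L_i and combine:
7·(-1/6) + (-2)·(1/2) + 7·(-1/2) + (-3)·(1/6) = -37/6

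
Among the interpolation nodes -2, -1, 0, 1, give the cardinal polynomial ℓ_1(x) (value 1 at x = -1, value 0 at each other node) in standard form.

ℓ_1(x) = (1/2)x^3 + (1/2)x^2 - x

ℓ_1(x) = (x + 2)x(x - 1) / [(1)·(-1)·(-2)]
       = (x^3 + x^2 - 2x) / (2)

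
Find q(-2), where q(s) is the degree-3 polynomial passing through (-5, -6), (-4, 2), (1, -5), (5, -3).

27/5

Evaluate each Lagrange basis at s = -2:
L_0(-2) = (2)·(-3)·(-7)/[(-1)·(-6)·(-10)] = -7/10
L_1(-2) = (3)·(-3)·(-7)/[(1)·(-5)·(-9)] = 7/5
L_2(-2) = (3)·(2)·(-7)/[(6)·(5)·(-4)] = 7/20
L_3(-2) = (3)·(2)·(-3)/[(10)·(9)·(4)] = -1/20
Sum: (-6)·(-7/10) + 2·(7/5) + (-5)·(7/20) + (-3)·(-1/20) = 27/5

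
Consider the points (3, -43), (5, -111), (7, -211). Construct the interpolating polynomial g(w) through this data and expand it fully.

g(w) = -4w^2 - 2w - 1

Newton's divided differences:
g[3,5] = (-111 - (-43)) / (5 - 3) = -34
g[5,7] = (-211 - (-111)) / (7 - 5) = -50
g[3,5,7] = (-50 - (-34)) / (7 - 3) = -4
g(w) = -43 + (-34)·(w - 3) + (-4)·(w - 3)(w - 5)
Expanding: g(w) = -4w^2 - 2w - 1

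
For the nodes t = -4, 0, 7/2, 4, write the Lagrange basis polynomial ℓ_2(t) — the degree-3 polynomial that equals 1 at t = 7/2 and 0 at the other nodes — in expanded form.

ℓ_2(t) = -(8/105)t^3 + (128/105)t

ℓ_2(t) = (t + 4)t(t - 4) / [(15/2)·(7/2)·(-1/2)]
       = (t^3 - 16t) / (-105/8)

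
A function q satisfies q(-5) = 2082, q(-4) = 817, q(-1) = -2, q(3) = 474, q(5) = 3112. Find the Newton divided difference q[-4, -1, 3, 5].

q[-4,-1] = (-2 - 817) / (-1 - (-4)) = -273
q[-1,3] = (474 - (-2)) / (3 - (-1)) = 119
q[3,5] = (3112 - 474) / (5 - 3) = 1319
q[-4,-1,3] = (119 - (-273)) / (3 - (-4)) = 56
q[-1,3,5] = (1319 - 119) / (5 - (-1)) = 200
q[-4,-1,3,5] = (200 - 56) / (5 - (-4)) = 16

16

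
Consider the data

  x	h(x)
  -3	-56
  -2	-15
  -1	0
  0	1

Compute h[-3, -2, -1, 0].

h[-3,-2] = (-15 - (-56)) / (-2 - (-3)) = 41
h[-2,-1] = (0 - (-15)) / (-1 - (-2)) = 15
h[-1,0] = (1 - 0) / (0 - (-1)) = 1
h[-3,-2,-1] = (15 - 41) / (-1 - (-3)) = -13
h[-2,-1,0] = (1 - 15) / (0 - (-2)) = -7
h[-3,-2,-1,0] = (-7 - (-13)) / (0 - (-3)) = 2

2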